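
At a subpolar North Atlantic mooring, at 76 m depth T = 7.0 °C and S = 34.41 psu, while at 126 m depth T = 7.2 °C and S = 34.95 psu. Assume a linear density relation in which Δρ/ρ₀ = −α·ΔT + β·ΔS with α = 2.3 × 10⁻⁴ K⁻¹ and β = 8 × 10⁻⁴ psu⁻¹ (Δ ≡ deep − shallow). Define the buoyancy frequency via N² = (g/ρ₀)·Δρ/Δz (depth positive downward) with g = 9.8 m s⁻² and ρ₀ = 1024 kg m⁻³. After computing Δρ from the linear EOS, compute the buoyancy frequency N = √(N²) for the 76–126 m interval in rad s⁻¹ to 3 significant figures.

8.70 × 10⁻³ rad s⁻¹

ΔT = +0.2 K, ΔS = +0.54 psu (deep − shallow).
Δρ/ρ₀ = −αΔT + βΔS = -4.60 × 10⁻⁵ + 4.32 × 10⁻⁴ = 3.86 × 10⁻⁴, so Δρ ≈ 0.3953 kg m⁻³.
N² = (g/ρ₀)·Δρ/Δz = g·(Δρ/ρ₀)/Δz = 9.8 × 3.86 × 10⁻⁴ / 50 = 7.5656 × 10⁻⁵ s⁻².
N = √(7.5656 × 10⁻⁵) = 8.6980 × 10⁻³ rad s⁻¹ ≈ 8.70 × 10⁻³ rad s⁻¹.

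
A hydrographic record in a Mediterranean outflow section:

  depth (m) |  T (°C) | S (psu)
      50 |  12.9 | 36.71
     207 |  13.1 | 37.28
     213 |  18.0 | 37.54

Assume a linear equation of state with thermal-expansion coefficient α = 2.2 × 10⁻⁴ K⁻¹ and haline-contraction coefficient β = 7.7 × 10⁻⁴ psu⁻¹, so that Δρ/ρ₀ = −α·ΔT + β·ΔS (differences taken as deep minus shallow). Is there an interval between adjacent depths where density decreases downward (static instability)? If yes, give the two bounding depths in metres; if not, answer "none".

Evaluate Δρ/ρ₀ = −αΔT + βΔS across each adjacent pair:
  50–207 m: −αΔT+βΔS = −(2.2 × 10⁻⁴)(+0.2)+(7.7 × 10⁻⁴)(+0.57) = 3.9 × 10⁻⁴ → stable
  207–213 m: −αΔT+βΔS = −(2.2 × 10⁻⁴)(+4.9)+(7.7 × 10⁻⁴)(+0.26) = -8.8 × 10⁻⁴ → UNSTABLE
The 207–213 m interval has Δρ < 0: lighter water underlies denser water.

207–213 m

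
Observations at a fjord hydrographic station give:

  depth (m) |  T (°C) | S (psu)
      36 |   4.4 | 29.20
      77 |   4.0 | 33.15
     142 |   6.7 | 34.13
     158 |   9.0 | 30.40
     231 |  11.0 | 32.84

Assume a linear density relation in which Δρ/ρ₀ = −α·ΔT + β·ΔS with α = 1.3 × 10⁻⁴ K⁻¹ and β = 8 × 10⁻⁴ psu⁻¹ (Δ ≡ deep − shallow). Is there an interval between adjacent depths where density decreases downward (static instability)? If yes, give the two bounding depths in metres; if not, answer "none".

142–158 m

Evaluate Δρ/ρ₀ = −αΔT + βΔS across each adjacent pair:
  36–77 m: −αΔT+βΔS = −(1.3 × 10⁻⁴)(-0.4)+(8 × 10⁻⁴)(+3.95) = 3.2 × 10⁻³ → stable
  77–142 m: −αΔT+βΔS = −(1.3 × 10⁻⁴)(+2.7)+(8 × 10⁻⁴)(+0.98) = 4.3 × 10⁻⁴ → stable
  142–158 m: −αΔT+βΔS = −(1.3 × 10⁻⁴)(+2.3)+(8 × 10⁻⁴)(-3.73) = -3.3 × 10⁻³ → UNSTABLE
  158–231 m: −αΔT+βΔS = −(1.3 × 10⁻⁴)(+2.0)+(8 × 10⁻⁴)(+2.44) = 1.7 × 10⁻³ → stable
The 142–158 m interval has Δρ < 0: lighter water underlies denser water.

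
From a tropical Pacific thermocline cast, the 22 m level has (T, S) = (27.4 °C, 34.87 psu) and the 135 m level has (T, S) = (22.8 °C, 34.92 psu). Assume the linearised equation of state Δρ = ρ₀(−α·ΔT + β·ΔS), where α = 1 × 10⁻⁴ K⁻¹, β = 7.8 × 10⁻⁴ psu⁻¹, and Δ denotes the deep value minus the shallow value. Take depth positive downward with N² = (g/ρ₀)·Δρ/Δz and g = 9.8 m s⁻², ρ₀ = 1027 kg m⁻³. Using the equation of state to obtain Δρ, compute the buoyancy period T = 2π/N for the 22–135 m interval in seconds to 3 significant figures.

955 s

ΔT = -4.6 K, ΔS = +0.05 psu (deep − shallow).
Δρ/ρ₀ = −αΔT + βΔS = 4.60 × 10⁻⁴ + 3.90 × 10⁻⁵ = 4.99 × 10⁻⁴, so Δρ ≈ 0.5125 kg m⁻³.
N² = (g/ρ₀)·Δρ/Δz = g·(Δρ/ρ₀)/Δz = 9.8 × 4.99 × 10⁻⁴ / 113 = 4.3276 × 10⁻⁵ s⁻².
N = √(4.3276 × 10⁻⁵) = 6.5784 × 10⁻³ rad s⁻¹ → T = 2π/N = 955.12 s ≈ 955 s.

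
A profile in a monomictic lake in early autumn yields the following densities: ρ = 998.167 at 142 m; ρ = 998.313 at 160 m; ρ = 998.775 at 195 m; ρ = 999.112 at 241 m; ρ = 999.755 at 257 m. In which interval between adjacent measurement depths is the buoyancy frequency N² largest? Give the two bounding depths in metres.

Compute the density gradient over each adjacent pair:
  142–160 m: Δρ/Δz = 0.146/18 = 8.1 × 10⁻³ kg m⁻⁴
  160–195 m: Δρ/Δz = 0.462/35 = 0.013 kg m⁻⁴
  195–241 m: Δρ/Δz = 0.337/46 = 7.3 × 10⁻³ kg m⁻⁴
  241–257 m: Δρ/Δz = 0.643/16 = 0.040 kg m⁻⁴
The largest gradient is in the 241–257 m interval — the pycnocline.

241–257 m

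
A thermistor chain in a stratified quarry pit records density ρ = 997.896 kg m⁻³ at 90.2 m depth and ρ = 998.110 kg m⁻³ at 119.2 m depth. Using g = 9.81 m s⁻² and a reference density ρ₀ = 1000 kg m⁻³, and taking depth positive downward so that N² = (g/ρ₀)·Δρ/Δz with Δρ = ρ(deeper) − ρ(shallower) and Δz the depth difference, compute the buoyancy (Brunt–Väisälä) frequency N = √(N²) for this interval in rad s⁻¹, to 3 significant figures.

8.51 × 10⁻³ rad s⁻¹

Δρ = 998.110 − 997.896 = 0.214 kg m⁻³ over Δz = 119.2 − 90.2 = 29 m.
N² = (9.81/1000) × (0.214/29) = 7.2391 × 10⁻⁵ s⁻².
N = √(7.2391 × 10⁻⁵) = 8.5083 × 10⁻³ rad s⁻¹ ≈ 8.51 × 10⁻³ rad s⁻¹.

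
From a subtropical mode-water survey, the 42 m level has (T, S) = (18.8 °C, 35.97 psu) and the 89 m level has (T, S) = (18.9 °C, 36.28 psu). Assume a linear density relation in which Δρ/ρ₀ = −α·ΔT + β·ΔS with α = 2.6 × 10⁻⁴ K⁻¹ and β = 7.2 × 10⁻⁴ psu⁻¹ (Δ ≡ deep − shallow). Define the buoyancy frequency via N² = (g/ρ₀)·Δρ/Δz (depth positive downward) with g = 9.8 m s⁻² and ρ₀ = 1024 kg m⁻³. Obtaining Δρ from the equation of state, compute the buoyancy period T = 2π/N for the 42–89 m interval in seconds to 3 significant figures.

980 s

ΔT = +0.1 K, ΔS = +0.31 psu (deep − shallow).
Δρ/ρ₀ = −αΔT + βΔS = -2.60 × 10⁻⁵ + 2.232 × 10⁻⁴ = 1.972 × 10⁻⁴, so Δρ ≈ 0.2019 kg m⁻³.
N² = (g/ρ₀)·Δρ/Δz = g·(Δρ/ρ₀)/Δz = 9.8 × 1.972 × 10⁻⁴ / 47 = 4.1118 × 10⁻⁵ s⁻².
N = √(4.1118 × 10⁻⁵) = 6.4123 × 10⁻³ rad s⁻¹ → T = 2π/N = 979.86 s ≈ 980 s.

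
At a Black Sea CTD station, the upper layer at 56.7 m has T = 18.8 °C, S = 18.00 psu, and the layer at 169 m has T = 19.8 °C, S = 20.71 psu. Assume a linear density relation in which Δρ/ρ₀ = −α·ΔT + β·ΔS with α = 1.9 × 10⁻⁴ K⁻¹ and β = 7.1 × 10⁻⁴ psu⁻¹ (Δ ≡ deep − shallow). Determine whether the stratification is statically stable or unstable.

ΔT = 19.8 − 18.8 = +1.0 K and ΔS = 20.71 − 18.00 = +2.71 psu (deep − shallow).
−αΔT = -1.90 × 10⁻⁴; βΔS = 1.9241 × 10⁻³; sum Δρ/ρ₀ = 1.7341 × 10⁻³.
Δρ/ρ₀ > 0, so Δρ > 0: deeper water is denser → statically stable.

stable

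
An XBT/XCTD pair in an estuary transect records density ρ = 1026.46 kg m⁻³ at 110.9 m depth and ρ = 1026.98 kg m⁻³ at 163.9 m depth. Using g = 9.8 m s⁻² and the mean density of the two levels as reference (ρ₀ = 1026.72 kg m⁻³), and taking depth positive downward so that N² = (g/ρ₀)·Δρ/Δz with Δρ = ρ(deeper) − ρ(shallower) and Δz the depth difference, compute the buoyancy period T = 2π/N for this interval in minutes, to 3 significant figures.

10.8 min

Δρ = 1026.98 − 1026.46 = 0.52 kg m⁻³ over Δz = 163.9 − 110.9 = 53 m.
N² = (9.8/1026.72) × (0.52/53) = 9.3649 × 10⁻⁵ s⁻².
N = √(9.3649 × 10⁻⁵) = 9.6772 × 10⁻³ rad s⁻¹, so T = 2π/N = 649.28 s = 10.821 min ≈ 10.8 min.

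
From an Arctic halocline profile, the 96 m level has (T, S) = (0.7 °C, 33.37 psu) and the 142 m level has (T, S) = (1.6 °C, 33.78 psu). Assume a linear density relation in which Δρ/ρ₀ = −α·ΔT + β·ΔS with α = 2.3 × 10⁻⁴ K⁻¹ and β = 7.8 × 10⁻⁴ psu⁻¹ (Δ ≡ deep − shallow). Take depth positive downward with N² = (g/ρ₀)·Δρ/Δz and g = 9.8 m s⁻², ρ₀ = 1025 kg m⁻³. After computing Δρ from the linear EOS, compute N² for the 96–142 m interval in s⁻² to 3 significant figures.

ΔT = +0.9 K, ΔS = +0.41 psu (deep − shallow).
Δρ/ρ₀ = −αΔT + βΔS = -2.07 × 10⁻⁴ + 3.198 × 10⁻⁴ = 1.128 × 10⁻⁴, so Δρ ≈ 0.1156 kg m⁻³.
N² = (g/ρ₀)·Δρ/Δz = g·(Δρ/ρ₀)/Δz = 9.8 × 1.128 × 10⁻⁴ / 46 = 2.4031 × 10⁻⁵ s⁻² ≈ 2.40 × 10⁻⁵ s⁻².

2.40 × 10⁻⁵ s⁻²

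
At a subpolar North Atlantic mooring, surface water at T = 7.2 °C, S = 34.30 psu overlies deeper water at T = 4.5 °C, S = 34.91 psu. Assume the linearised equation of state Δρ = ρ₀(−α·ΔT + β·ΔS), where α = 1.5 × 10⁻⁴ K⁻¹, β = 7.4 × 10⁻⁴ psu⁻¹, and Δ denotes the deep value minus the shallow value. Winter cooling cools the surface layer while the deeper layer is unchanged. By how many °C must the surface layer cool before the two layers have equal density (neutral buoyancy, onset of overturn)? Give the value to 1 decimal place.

Neutral buoyancy requires Δρ = 0, i.e. −α(T_deep − T_surf′) + β(S_deep − S_surf) = 0.
T_surf′ = T_deep − (β/α)·ΔS = 4.5 − (7.4 × 10⁻⁴/1.5 × 10⁻⁴)·(+0.61) = 1.491 °C.
Cooling required: 7.2 − (1.491) = 5.709 °C.

5.7 °C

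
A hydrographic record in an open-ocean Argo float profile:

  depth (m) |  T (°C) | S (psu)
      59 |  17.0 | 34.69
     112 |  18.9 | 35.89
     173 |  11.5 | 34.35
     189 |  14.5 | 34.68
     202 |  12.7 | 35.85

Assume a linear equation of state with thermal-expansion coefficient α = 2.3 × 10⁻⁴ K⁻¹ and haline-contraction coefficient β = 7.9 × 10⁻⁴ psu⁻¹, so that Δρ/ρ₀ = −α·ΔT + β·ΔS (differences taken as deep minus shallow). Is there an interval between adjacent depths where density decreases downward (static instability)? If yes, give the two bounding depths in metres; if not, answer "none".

Evaluate Δρ/ρ₀ = −αΔT + βΔS across each adjacent pair:
  59–112 m: −αΔT+βΔS = −(2.3 × 10⁻⁴)(+1.9)+(7.9 × 10⁻⁴)(+1.20) = 5.1 × 10⁻⁴ → stable
  112–173 m: −αΔT+βΔS = −(2.3 × 10⁻⁴)(-7.4)+(7.9 × 10⁻⁴)(-1.54) = 4.9 × 10⁻⁴ → stable
  173–189 m: −αΔT+βΔS = −(2.3 × 10⁻⁴)(+3.0)+(7.9 × 10⁻⁴)(+0.33) = -4.3 × 10⁻⁴ → UNSTABLE
  189–202 m: −αΔT+βΔS = −(2.3 × 10⁻⁴)(-1.8)+(7.9 × 10⁻⁴)(+1.17) = 1.3 × 10⁻³ → stable
The 173–189 m interval has Δρ < 0: lighter water underlies denser water.

173–189 m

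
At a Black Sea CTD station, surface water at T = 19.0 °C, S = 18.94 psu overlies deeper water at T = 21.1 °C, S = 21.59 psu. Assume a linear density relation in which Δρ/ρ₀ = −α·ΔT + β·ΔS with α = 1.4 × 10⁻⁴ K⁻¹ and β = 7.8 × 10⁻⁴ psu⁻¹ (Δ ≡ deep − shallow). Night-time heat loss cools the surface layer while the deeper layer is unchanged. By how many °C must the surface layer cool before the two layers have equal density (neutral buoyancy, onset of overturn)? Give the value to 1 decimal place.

Neutral buoyancy requires Δρ = 0, i.e. −α(T_deep − T_surf′) + β(S_deep − S_surf) = 0.
T_surf′ = T_deep − (β/α)·ΔS = 21.1 − (7.8 × 10⁻⁴/1.4 × 10⁻⁴)·(+2.65) = 6.336 °C.
Cooling required: 19.0 − (6.336) = 12.664 °C.

12.7 °C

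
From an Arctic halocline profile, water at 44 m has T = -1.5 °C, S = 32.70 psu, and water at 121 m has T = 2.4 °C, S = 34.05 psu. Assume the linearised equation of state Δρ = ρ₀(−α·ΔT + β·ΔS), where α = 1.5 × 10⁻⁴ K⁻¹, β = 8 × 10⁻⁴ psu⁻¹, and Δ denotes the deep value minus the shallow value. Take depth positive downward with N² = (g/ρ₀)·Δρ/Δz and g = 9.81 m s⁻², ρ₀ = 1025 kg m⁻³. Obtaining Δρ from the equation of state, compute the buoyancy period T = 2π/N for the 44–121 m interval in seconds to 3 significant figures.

ΔT = +3.9 K, ΔS = +1.35 psu (deep − shallow).
Δρ/ρ₀ = −αΔT + βΔS = -5.85 × 10⁻⁴ + 1.08 × 10⁻³ = 4.95 × 10⁻⁴, so Δρ ≈ 0.5074 kg m⁻³.
N² = (g/ρ₀)·Δρ/Δz = g·(Δρ/ρ₀)/Δz = 9.81 × 4.95 × 10⁻⁴ / 77 = 6.3064 × 10⁻⁵ s⁻².
N = √(6.3064 × 10⁻⁵) = 7.9413 × 10⁻³ rad s⁻¹ → T = 2π/N = 791.20 s ≈ 791 s.

791 s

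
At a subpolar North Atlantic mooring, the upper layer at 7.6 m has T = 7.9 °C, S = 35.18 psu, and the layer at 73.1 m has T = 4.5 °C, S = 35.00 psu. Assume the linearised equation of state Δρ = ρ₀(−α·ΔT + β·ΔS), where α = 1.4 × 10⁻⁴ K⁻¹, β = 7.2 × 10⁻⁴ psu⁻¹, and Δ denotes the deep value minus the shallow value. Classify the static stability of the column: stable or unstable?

ΔT = 4.5 − 7.9 = -3.4 K and ΔS = 35.00 − 35.18 = -0.18 psu (deep − shallow).
−αΔT = 4.76 × 10⁻⁴; βΔS = -1.296 × 10⁻⁴; sum Δρ/ρ₀ = 3.464 × 10⁻⁴.
Δρ/ρ₀ > 0, so Δρ > 0: deeper water is denser → statically stable.

stable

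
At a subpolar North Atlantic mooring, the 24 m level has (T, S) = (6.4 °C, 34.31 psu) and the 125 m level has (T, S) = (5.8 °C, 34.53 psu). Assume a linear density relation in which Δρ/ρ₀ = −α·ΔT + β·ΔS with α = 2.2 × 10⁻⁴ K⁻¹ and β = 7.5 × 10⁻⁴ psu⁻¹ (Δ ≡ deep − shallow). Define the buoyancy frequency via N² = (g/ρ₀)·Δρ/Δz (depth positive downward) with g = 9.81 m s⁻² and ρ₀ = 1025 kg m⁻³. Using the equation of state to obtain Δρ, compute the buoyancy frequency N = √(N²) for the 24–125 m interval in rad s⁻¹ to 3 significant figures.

5.37 × 10⁻³ rad s⁻¹

ΔT = -0.6 K, ΔS = +0.22 psu (deep − shallow).
Δρ/ρ₀ = −αΔT + βΔS = 1.32 × 10⁻⁴ + 1.65 × 10⁻⁴ = 2.97 × 10⁻⁴, so Δρ ≈ 0.3044 kg m⁻³.
N² = (g/ρ₀)·Δρ/Δz = g·(Δρ/ρ₀)/Δz = 9.81 × 2.97 × 10⁻⁴ / 101 = 2.8847 × 10⁻⁵ s⁻².
N = √(2.8847 × 10⁻⁵) = 5.3709 × 10⁻³ rad s⁻¹ ≈ 5.37 × 10⁻³ rad s⁻¹.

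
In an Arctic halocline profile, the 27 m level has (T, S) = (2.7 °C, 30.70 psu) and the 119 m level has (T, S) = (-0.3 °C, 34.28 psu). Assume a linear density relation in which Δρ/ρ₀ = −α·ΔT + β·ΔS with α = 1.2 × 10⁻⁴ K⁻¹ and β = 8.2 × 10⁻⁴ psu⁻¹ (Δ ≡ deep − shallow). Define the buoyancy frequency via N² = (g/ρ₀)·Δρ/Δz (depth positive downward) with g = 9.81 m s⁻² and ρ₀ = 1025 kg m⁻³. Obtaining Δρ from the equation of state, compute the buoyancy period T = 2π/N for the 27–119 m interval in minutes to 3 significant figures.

5.59 min

ΔT = -3.0 K, ΔS = +3.58 psu (deep − shallow).
Δρ/ρ₀ = −αΔT + βΔS = 3.60 × 10⁻⁴ + 2.9356 × 10⁻³ = 3.2956 × 10⁻³, so Δρ ≈ 3.378 kg m⁻³.
N² = (g/ρ₀)·Δρ/Δz = g·(Δρ/ρ₀)/Δz = 9.81 × 3.2956 × 10⁻³ / 92 = 3.5141 × 10⁻⁴ s⁻².
N = √(3.5141 × 10⁻⁴) = 0.018746 rad s⁻¹ → T = 2π/N = 335.17 s = 5.5862 min ≈ 5.59 min.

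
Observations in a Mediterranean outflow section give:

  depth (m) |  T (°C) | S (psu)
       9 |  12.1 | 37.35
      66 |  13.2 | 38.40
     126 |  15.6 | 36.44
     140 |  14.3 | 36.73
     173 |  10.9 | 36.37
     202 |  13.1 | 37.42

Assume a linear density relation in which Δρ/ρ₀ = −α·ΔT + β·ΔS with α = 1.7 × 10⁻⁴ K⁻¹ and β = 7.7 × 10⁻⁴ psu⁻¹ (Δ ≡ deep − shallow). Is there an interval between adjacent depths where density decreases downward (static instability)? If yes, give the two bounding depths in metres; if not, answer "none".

Evaluate Δρ/ρ₀ = −αΔT + βΔS across each adjacent pair:
  9–66 m: −αΔT+βΔS = −(1.7 × 10⁻⁴)(+1.1)+(7.7 × 10⁻⁴)(+1.05) = 6.2 × 10⁻⁴ → stable
  66–126 m: −αΔT+βΔS = −(1.7 × 10⁻⁴)(+2.4)+(7.7 × 10⁻⁴)(-1.96) = -1.9 × 10⁻³ → UNSTABLE
  126–140 m: −αΔT+βΔS = −(1.7 × 10⁻⁴)(-1.3)+(7.7 × 10⁻⁴)(+0.29) = 4.4 × 10⁻⁴ → stable
  140–173 m: −αΔT+βΔS = −(1.7 × 10⁻⁴)(-3.4)+(7.7 × 10⁻⁴)(-0.36) = 3.0 × 10⁻⁴ → stable
  173–202 m: −αΔT+βΔS = −(1.7 × 10⁻⁴)(+2.2)+(7.7 × 10⁻⁴)(+1.05) = 4.3 × 10⁻⁴ → stable
The 66–126 m interval has Δρ < 0: lighter water underlies denser water.

66–126 m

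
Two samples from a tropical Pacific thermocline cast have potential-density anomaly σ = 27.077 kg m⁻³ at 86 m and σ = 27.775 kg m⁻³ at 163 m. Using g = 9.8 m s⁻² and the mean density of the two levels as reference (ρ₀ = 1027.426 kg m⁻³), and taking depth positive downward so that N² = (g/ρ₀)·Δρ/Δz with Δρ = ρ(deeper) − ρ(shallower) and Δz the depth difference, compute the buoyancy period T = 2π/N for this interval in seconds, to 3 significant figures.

Δρ = 1027.775 − 1027.077 = 0.698 kg m⁻³ over Δz = 163 − 86 = 77 m.
N² = (9.8/1027.426) × (0.698/77) = 8.6465 × 10⁻⁵ s⁻².
N = √(8.6465 × 10⁻⁵) = 9.2987 × 10⁻³ rad s⁻¹, so T = 2π/N = 675.71 s ≈ 676 s.

676 s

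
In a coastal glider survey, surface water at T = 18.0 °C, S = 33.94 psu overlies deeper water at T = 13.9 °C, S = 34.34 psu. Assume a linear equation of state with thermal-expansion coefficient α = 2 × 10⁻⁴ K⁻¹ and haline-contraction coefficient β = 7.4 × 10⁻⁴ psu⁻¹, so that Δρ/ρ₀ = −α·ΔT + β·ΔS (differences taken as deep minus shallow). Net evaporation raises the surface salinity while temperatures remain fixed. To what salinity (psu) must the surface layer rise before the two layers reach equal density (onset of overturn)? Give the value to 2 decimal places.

Neutral buoyancy requires −α(T_deep − T_surf) + β(S_deep − S_surf′) = 0.
S_surf′ = S_deep − (α/β)·ΔT = 34.34 − (2 × 10⁻⁴/7.4 × 10⁻⁴)·(-4.1) = 35.4481 psu.
Increase required: 35.4481 − 33.94 = 1.5081 psu.

35.45 psu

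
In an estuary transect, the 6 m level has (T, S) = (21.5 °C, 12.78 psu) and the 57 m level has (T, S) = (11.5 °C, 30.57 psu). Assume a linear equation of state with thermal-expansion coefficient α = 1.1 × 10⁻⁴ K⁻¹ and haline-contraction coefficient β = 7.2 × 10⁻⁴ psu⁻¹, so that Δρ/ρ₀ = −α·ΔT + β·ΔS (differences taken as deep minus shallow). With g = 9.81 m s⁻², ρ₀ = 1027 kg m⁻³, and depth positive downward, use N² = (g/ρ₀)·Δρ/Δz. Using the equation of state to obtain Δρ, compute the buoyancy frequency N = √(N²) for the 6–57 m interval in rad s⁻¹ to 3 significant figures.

ΔT = -10.0 K, ΔS = +17.79 psu (deep − shallow).
Δρ/ρ₀ = −αΔT + βΔS = 1.10 × 10⁻³ + 0.0128088 = 0.0139088, so Δρ ≈ 14.28 kg m⁻³.
N² = (g/ρ₀)·Δρ/Δz = g·(Δρ/ρ₀)/Δz = 9.81 × 0.0139088 / 51 = 2.6754 × 10⁻³ s⁻².
N = √(2.6754 × 10⁻³) = 0.051724 rad s⁻¹ ≈ 0.0517 rad s⁻¹.

0.0517 rad s⁻¹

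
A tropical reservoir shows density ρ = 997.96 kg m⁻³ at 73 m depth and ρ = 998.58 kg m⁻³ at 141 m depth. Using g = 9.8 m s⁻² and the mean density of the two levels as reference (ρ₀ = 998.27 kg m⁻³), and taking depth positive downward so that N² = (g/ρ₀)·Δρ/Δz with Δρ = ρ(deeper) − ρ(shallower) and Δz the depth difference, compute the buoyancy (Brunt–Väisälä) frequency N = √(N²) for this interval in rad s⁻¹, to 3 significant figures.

9.46 × 10⁻³ rad s⁻¹

Δρ = 998.58 − 997.96 = 0.62 kg m⁻³ over Δz = 141 − 73 = 68 m.
N² = (9.8/998.27) × (0.62/68) = 8.9508 × 10⁻⁵ s⁻².
N = √(8.9508 × 10⁻⁵) = 9.4609 × 10⁻³ rad s⁻¹ ≈ 9.46 × 10⁻³ rad s⁻¹.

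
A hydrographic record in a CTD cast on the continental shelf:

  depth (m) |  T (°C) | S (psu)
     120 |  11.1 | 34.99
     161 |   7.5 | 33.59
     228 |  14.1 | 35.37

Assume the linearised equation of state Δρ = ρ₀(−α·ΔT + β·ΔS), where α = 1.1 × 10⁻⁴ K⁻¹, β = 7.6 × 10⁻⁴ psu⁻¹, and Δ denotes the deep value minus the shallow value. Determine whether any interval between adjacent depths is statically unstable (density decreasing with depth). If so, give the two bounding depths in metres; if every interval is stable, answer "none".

Evaluate Δρ/ρ₀ = −αΔT + βΔS across each adjacent pair:
  120–161 m: −αΔT+βΔS = −(1.1 × 10⁻⁴)(-3.6)+(7.6 × 10⁻⁴)(-1.40) = -6.7 × 10⁻⁴ → UNSTABLE
  161–228 m: −αΔT+βΔS = −(1.1 × 10⁻⁴)(+6.6)+(7.6 × 10⁻⁴)(+1.78) = 6.3 × 10⁻⁴ → stable
The 120–161 m interval has Δρ < 0: lighter water underlies denser water.

120–161 m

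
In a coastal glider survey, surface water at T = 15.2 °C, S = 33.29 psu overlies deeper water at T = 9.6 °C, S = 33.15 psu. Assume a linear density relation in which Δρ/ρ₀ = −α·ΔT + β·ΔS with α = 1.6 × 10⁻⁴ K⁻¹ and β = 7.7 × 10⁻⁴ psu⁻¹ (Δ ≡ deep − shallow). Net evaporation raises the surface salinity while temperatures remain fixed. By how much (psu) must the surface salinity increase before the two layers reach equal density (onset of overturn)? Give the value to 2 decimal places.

Neutral buoyancy requires −α(T_deep − T_surf) + β(S_deep − S_surf′) = 0.
S_surf′ = S_deep − (α/β)·ΔT = 33.15 − (1.6 × 10⁻⁴/7.7 × 10⁻⁴)·(-5.6) = 34.3136 psu.
Increase required: 34.3136 − 33.29 = 1.0236 psu.

1.02 psu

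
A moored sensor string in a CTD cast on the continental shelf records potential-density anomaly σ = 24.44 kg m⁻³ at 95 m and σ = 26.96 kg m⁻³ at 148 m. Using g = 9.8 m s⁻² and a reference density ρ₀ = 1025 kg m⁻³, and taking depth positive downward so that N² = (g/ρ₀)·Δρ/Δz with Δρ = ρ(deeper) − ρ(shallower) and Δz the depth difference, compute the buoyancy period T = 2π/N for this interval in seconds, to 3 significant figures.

Δρ = 1026.96 − 1024.44 = 2.52 kg m⁻³ over Δz = 148 − 95 = 53 m.
N² = (9.8/1025) × (2.52/53) = 4.5460 × 10⁻⁴ s⁻².
N = √(4.5460 × 10⁻⁴) = 0.021321 rad s⁻¹, so T = 2π/N = 294.69 s ≈ 295 s.

295 s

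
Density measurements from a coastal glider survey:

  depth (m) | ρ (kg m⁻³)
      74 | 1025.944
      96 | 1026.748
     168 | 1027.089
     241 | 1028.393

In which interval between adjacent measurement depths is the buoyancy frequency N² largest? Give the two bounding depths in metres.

Compute the density gradient over each adjacent pair:
  74–96 m: Δρ/Δz = 0.804/22 = 0.037 kg m⁻⁴
  96–168 m: Δρ/Δz = 0.341/72 = 4.7 × 10⁻³ kg m⁻⁴
  168–241 m: Δρ/Δz = 1.304/73 = 0.018 kg m⁻⁴
The largest gradient is in the 74–96 m interval — the pycnocline.

74–96 m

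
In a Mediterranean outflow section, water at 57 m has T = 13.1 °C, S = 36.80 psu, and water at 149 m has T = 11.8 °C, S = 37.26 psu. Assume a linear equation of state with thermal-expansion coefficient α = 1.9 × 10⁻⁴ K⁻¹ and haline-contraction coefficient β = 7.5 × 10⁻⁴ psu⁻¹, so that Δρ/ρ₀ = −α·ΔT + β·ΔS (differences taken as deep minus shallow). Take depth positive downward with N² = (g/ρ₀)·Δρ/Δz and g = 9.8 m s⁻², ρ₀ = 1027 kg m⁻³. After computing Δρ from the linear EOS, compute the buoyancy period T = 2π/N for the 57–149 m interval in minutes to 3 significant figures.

13.2 min

ΔT = -1.3 K, ΔS = +0.46 psu (deep − shallow).
Δρ/ρ₀ = −αΔT + βΔS = 2.47 × 10⁻⁴ + 3.45 × 10⁻⁴ = 5.92 × 10⁻⁴, so Δρ ≈ 0.6080 kg m⁻³.
N² = (g/ρ₀)·Δρ/Δz = g·(Δρ/ρ₀)/Δz = 9.8 × 5.92 × 10⁻⁴ / 92 = 6.3061 × 10⁻⁵ s⁻².
N = √(6.3061 × 10⁻⁵) = 7.9411 × 10⁻³ rad s⁻¹ → T = 2π/N = 791.22 s = 13.187 min ≈ 13.2 min.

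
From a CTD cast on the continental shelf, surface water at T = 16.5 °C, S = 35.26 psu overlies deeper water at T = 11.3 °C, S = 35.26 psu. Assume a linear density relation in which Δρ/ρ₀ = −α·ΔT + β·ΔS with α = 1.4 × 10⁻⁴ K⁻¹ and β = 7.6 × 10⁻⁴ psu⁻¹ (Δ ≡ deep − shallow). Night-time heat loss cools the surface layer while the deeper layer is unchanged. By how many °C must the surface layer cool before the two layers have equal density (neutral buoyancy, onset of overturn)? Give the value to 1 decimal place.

Neutral buoyancy requires Δρ = 0, i.e. −α(T_deep − T_surf′) + β(S_deep − S_surf) = 0.
T_surf′ = T_deep − (β/α)·ΔS = 11.3 − (7.6 × 10⁻⁴/1.4 × 10⁻⁴)·(+0.00) = 11.300 °C.
Cooling required: 16.5 − (11.300) = 5.200 °C.

5.2 °C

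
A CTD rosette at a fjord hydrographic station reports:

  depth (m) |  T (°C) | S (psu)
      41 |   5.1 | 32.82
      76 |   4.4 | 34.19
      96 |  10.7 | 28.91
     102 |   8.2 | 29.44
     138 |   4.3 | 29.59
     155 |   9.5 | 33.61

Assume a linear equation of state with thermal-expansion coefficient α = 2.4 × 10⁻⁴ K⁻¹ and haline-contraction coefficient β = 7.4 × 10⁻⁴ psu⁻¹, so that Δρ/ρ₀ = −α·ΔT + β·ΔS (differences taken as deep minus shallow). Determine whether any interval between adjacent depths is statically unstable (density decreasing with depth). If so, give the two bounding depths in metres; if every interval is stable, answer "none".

76–96 m

Evaluate Δρ/ρ₀ = −αΔT + βΔS across each adjacent pair:
  41–76 m: −αΔT+βΔS = −(2.4 × 10⁻⁴)(-0.7)+(7.4 × 10⁻⁴)(+1.37) = 1.2 × 10⁻³ → stable
  76–96 m: −αΔT+βΔS = −(2.4 × 10⁻⁴)(+6.3)+(7.4 × 10⁻⁴)(-5.28) = -5.4 × 10⁻³ → UNSTABLE
  96–102 m: −αΔT+βΔS = −(2.4 × 10⁻⁴)(-2.5)+(7.4 × 10⁻⁴)(+0.53) = 9.9 × 10⁻⁴ → stable
  102–138 m: −αΔT+βΔS = −(2.4 × 10⁻⁴)(-3.9)+(7.4 × 10⁻⁴)(+0.15) = 1.0 × 10⁻³ → stable
  138–155 m: −αΔT+βΔS = −(2.4 × 10⁻⁴)(+5.2)+(7.4 × 10⁻⁴)(+4.02) = 1.7 × 10⁻³ → stable
The 76–96 m interval has Δρ < 0: lighter water underlies denser water.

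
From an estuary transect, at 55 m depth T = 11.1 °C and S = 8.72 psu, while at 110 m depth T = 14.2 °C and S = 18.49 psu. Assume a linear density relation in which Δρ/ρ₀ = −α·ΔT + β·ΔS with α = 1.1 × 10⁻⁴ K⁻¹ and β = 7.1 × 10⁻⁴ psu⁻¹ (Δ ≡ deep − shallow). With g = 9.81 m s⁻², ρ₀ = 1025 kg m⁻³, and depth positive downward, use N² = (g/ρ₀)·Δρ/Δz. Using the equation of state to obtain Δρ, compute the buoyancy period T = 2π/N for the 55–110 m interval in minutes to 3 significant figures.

3.05 min

ΔT = +3.1 K, ΔS = +9.77 psu (deep − shallow).
Δρ/ρ₀ = −αΔT + βΔS = -3.41 × 10⁻⁴ + 6.9367 × 10⁻³ = 6.5957 × 10⁻³, so Δρ ≈ 6.761 kg m⁻³.
N² = (g/ρ₀)·Δρ/Δz = g·(Δρ/ρ₀)/Δz = 9.81 × 6.5957 × 10⁻³ / 55 = 1.1764 × 10⁻³ s⁻².
N = √(1.1764 × 10⁻³) = 0.034299 rad s⁻¹ → T = 2π/N = 183.19 s = 3.0532 min ≈ 3.05 min.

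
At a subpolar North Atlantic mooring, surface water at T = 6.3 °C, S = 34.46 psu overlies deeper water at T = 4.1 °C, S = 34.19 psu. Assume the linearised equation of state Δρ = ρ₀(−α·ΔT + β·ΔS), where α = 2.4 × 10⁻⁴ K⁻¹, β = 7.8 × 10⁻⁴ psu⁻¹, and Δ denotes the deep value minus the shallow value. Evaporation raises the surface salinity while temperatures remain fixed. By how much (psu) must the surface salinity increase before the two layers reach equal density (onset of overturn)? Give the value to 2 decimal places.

Neutral buoyancy requires −α(T_deep − T_surf) + β(S_deep − S_surf′) = 0.
S_surf′ = S_deep − (α/β)·ΔT = 34.19 − (2.4 × 10⁻⁴/7.8 × 10⁻⁴)·(-2.2) = 34.8669 psu.
Increase required: 34.8669 − 34.46 = 0.4069 psu.

0.41 psu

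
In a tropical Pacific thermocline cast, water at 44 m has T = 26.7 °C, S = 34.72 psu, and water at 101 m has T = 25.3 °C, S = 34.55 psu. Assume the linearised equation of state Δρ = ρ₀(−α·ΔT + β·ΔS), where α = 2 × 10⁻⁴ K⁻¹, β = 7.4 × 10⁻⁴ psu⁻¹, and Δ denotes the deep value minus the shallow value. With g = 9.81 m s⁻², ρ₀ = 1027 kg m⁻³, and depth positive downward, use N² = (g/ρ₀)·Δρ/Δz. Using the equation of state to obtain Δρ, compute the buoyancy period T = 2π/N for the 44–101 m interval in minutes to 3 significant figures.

20.3 min

ΔT = -1.4 K, ΔS = -0.17 psu (deep − shallow).
Δρ/ρ₀ = −αΔT + βΔS = 2.80 × 10⁻⁴ − 1.258 × 10⁻⁴ = 1.542 × 10⁻⁴, so Δρ ≈ 0.1584 kg m⁻³.
N² = (g/ρ₀)·Δρ/Δz = g·(Δρ/ρ₀)/Δz = 9.81 × 1.542 × 10⁻⁴ / 57 = 2.6539 × 10⁻⁵ s⁻².
N = √(2.6539 × 10⁻⁵) = 5.1516 × 10⁻³ rad s⁻¹ → T = 2π/N = 1.2197 × 10³ s = 20.328 min ≈ 20.3 min.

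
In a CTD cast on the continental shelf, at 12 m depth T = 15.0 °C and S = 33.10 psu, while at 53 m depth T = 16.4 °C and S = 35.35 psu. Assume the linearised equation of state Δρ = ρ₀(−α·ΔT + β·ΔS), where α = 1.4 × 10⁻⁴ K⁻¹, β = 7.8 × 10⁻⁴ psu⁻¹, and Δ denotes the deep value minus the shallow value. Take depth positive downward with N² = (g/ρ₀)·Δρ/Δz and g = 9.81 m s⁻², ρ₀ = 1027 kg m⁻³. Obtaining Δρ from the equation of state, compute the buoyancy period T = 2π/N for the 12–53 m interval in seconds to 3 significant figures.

325 s

ΔT = +1.4 K, ΔS = +2.25 psu (deep − shallow).
Δρ/ρ₀ = −αΔT + βΔS = -1.96 × 10⁻⁴ + 1.755 × 10⁻³ = 1.559 × 10⁻³, so Δρ ≈ 1.601 kg m⁻³.
N² = (g/ρ₀)·Δρ/Δz = g·(Δρ/ρ₀)/Δz = 9.81 × 1.559 × 10⁻³ / 41 = 3.7302 × 10⁻⁴ s⁻².
N = √(3.7302 × 10⁻⁴) = 0.019314 rad s⁻¹ → T = 2π/N = 325.32 s ≈ 325 s.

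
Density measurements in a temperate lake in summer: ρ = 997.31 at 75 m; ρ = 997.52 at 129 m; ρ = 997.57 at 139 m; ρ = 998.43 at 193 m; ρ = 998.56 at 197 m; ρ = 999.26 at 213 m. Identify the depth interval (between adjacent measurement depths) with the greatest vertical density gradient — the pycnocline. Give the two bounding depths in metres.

197–213 m

Compute the density gradient over each adjacent pair:
  75–129 m: Δρ/Δz = 0.21/54 = 3.9 × 10⁻³ kg m⁻⁴
  129–139 m: Δρ/Δz = 0.05/10 = 5.0 × 10⁻³ kg m⁻⁴
  139–193 m: Δρ/Δz = 0.86/54 = 0.016 kg m⁻⁴
  193–197 m: Δρ/Δz = 0.13/4 = 0.033 kg m⁻⁴
  197–213 m: Δρ/Δz = 0.70/16 = 0.044 kg m⁻⁴
The largest gradient is in the 197–213 m interval — the pycnocline.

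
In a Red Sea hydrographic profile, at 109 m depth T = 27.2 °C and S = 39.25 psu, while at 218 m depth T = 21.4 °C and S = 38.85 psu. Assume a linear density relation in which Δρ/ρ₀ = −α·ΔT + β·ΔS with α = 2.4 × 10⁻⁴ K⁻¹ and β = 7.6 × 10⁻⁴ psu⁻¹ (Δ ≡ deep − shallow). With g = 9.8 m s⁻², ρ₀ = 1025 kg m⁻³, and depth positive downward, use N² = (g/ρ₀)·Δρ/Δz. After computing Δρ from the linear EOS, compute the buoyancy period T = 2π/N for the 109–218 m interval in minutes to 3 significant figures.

10.6 min

ΔT = -5.8 K, ΔS = -0.40 psu (deep − shallow).
Δρ/ρ₀ = −αΔT + βΔS = 1.392 × 10⁻³ − 3.04 × 10⁻⁴ = 1.088 × 10⁻³, so Δρ ≈ 1.115 kg m⁻³.
N² = (g/ρ₀)·Δρ/Δz = g·(Δρ/ρ₀)/Δz = 9.8 × 1.088 × 10⁻³ / 109 = 9.7820 × 10⁻⁵ s⁻².
N = √(9.7820 × 10⁻⁵) = 9.8904 × 10⁻³ rad s⁻¹ → T = 2π/N = 635.28 s = 10.588 min ≈ 10.6 min.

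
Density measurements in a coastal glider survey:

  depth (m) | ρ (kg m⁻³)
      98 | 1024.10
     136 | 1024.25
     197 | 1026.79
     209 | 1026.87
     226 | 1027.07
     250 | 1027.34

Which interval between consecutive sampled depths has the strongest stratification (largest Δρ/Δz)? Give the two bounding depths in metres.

Compute the density gradient over each adjacent pair:
  98–136 m: Δρ/Δz = 0.15/38 = 3.9 × 10⁻³ kg m⁻⁴
  136–197 m: Δρ/Δz = 2.54/61 = 0.042 kg m⁻⁴
  197–209 m: Δρ/Δz = 0.08/12 = 6.7 × 10⁻³ kg m⁻⁴
  209–226 m: Δρ/Δz = 0.20/17 = 0.012 kg m⁻⁴
  226–250 m: Δρ/Δz = 0.27/24 = 0.011 kg m⁻⁴
The largest gradient is in the 136–197 m interval — the pycnocline.

136–197 m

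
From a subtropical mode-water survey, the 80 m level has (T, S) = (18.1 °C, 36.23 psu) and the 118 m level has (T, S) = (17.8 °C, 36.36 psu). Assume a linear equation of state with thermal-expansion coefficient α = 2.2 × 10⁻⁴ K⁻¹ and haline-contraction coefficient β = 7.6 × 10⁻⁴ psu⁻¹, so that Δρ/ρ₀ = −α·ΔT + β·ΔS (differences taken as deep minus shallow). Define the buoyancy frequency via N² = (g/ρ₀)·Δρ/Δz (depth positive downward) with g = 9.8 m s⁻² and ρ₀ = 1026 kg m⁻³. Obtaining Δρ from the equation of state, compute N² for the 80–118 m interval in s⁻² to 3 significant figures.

4.25 × 10⁻⁵ s⁻²

ΔT = -0.3 K, ΔS = +0.13 psu (deep − shallow).
Δρ/ρ₀ = −αΔT + βΔS = 6.60 × 10⁻⁵ + 9.88 × 10⁻⁵ = 1.648 × 10⁻⁴, so Δρ ≈ 0.1691 kg m⁻³.
N² = (g/ρ₀)·Δρ/Δz = g·(Δρ/ρ₀)/Δz = 9.8 × 1.648 × 10⁻⁴ / 38 = 4.2501 × 10⁻⁵ s⁻² ≈ 4.25 × 10⁻⁵ s⁻².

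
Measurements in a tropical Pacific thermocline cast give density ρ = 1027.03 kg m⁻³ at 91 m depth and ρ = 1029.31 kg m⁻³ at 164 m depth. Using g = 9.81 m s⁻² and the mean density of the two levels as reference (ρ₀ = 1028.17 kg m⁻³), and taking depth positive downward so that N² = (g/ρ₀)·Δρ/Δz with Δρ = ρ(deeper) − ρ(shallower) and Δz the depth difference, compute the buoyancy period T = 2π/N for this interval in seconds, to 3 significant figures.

Δρ = 1029.31 − 1027.03 = 2.28 kg m⁻³ over Δz = 164 − 91 = 73 m.
N² = (9.81/1028.17) × (2.28/73) = 2.9800 × 10⁻⁴ s⁻².
N = √(2.9800 × 10⁻⁴) = 0.017263 rad s⁻¹, so T = 2π/N = 363.97 s ≈ 364 s.
Since Δρ > 0 the layer is stably stratified.

364 s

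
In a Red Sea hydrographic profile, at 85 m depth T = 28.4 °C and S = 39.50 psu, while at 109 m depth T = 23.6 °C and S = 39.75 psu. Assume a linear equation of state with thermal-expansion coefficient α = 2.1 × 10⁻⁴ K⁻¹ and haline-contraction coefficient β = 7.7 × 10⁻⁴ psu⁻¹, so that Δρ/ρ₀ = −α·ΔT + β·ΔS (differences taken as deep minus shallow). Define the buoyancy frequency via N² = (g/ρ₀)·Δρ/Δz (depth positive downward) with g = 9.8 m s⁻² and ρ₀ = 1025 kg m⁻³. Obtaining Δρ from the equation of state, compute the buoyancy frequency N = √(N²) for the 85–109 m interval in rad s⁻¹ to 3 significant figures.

0.0221 rad s⁻¹

ΔT = -4.8 K, ΔS = +0.25 psu (deep − shallow).
Δρ/ρ₀ = −αΔT + βΔS = 1.008 × 10⁻³ + 1.925 × 10⁻⁴ = 1.2005 × 10⁻³, so Δρ ≈ 1.231 kg m⁻³.
N² = (g/ρ₀)·Δρ/Δz = g·(Δρ/ρ₀)/Δz = 9.8 × 1.2005 × 10⁻³ / 24 = 4.9020 × 10⁻⁴ s⁻².
N = √(4.9020 × 10⁻⁴) = 0.022140 rad s⁻¹ ≈ 0.0221 rad s⁻¹.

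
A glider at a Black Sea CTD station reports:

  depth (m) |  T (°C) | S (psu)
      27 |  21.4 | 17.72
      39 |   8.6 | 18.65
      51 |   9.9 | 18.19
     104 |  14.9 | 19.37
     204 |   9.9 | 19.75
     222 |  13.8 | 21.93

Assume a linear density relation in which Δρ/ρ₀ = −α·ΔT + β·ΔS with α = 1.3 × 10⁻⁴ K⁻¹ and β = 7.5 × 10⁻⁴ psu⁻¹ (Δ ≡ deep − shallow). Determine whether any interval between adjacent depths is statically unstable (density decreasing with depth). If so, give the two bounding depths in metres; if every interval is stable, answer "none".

39–51 m

Evaluate Δρ/ρ₀ = −αΔT + βΔS across each adjacent pair:
  27–39 m: −αΔT+βΔS = −(1.3 × 10⁻⁴)(-12.8)+(7.5 × 10⁻⁴)(+0.93) = 2.4 × 10⁻³ → stable
  39–51 m: −αΔT+βΔS = −(1.3 × 10⁻⁴)(+1.3)+(7.5 × 10⁻⁴)(-0.46) = -5.1 × 10⁻⁴ → UNSTABLE
  51–104 m: −αΔT+βΔS = −(1.3 × 10⁻⁴)(+5.0)+(7.5 × 10⁻⁴)(+1.18) = 2.3 × 10⁻⁴ → stable
  104–204 m: −αΔT+βΔS = −(1.3 × 10⁻⁴)(-5.0)+(7.5 × 10⁻⁴)(+0.38) = 9.3 × 10⁻⁴ → stable
  204–222 m: −αΔT+βΔS = −(1.3 × 10⁻⁴)(+3.9)+(7.5 × 10⁻⁴)(+2.18) = 1.1 × 10⁻³ → stable
The 39–51 m interval has Δρ < 0: lighter water underlies denser water.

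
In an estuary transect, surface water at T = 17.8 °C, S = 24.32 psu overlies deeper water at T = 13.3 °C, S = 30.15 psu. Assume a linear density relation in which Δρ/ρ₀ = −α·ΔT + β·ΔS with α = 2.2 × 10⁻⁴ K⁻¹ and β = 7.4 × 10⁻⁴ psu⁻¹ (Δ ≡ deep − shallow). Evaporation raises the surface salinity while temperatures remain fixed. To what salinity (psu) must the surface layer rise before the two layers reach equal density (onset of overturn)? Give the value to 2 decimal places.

31.49 psu

Neutral buoyancy requires −α(T_deep − T_surf) + β(S_deep − S_surf′) = 0.
S_surf′ = S_deep − (α/β)·ΔT = 30.15 − (2.2 × 10⁻⁴/7.4 × 10⁻⁴)·(-4.5) = 31.4878 psu.
Increase required: 31.4878 − 24.32 = 7.1678 psu.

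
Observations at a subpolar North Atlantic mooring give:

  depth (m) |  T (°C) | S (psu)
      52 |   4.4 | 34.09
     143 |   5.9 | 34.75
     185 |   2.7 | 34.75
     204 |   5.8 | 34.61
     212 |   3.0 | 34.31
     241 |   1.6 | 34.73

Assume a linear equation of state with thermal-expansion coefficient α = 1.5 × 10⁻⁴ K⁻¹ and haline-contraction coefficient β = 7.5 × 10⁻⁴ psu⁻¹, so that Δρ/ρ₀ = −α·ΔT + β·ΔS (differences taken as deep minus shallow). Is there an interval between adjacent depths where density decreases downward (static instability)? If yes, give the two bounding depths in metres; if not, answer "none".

Evaluate Δρ/ρ₀ = −αΔT + βΔS across each adjacent pair:
  52–143 m: −αΔT+βΔS = −(1.5 × 10⁻⁴)(+1.5)+(7.5 × 10⁻⁴)(+0.66) = 2.7 × 10⁻⁴ → stable
  143–185 m: −αΔT+βΔS = −(1.5 × 10⁻⁴)(-3.2)+(7.5 × 10⁻⁴)(+0.00) = 4.8 × 10⁻⁴ → stable
  185–204 m: −αΔT+βΔS = −(1.5 × 10⁻⁴)(+3.1)+(7.5 × 10⁻⁴)(-0.14) = -5.7 × 10⁻⁴ → UNSTABLE
  204–212 m: −αΔT+βΔS = −(1.5 × 10⁻⁴)(-2.8)+(7.5 × 10⁻⁴)(-0.30) = 1.9 × 10⁻⁴ → stable
  212–241 m: −αΔT+βΔS = −(1.5 × 10⁻⁴)(-1.4)+(7.5 × 10⁻⁴)(+0.42) = 5.2 × 10⁻⁴ → stable
The 185–204 m interval has Δρ < 0: lighter water underlies denser water.

185–204 m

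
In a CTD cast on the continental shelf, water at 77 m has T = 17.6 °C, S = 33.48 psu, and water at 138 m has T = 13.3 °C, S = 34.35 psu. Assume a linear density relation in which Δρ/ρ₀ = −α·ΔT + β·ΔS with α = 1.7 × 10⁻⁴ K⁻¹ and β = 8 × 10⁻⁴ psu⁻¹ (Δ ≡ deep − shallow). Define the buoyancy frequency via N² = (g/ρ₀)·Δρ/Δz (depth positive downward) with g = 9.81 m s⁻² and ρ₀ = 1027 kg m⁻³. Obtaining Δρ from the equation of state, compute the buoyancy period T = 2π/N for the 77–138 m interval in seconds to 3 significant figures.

415 s

ΔT = -4.3 K, ΔS = +0.87 psu (deep − shallow).
Δρ/ρ₀ = −αΔT + βΔS = 7.31 × 10⁻⁴ + 6.96 × 10⁻⁴ = 1.427 × 10⁻³, so Δρ ≈ 1.466 kg m⁻³.
N² = (g/ρ₀)·Δρ/Δz = g·(Δρ/ρ₀)/Δz = 9.81 × 1.427 × 10⁻³ / 61 = 2.2949 × 10⁻⁴ s⁻².
N = √(2.2949 × 10⁻⁴) = 0.015149 rad s⁻¹ → T = 2π/N = 414.76 s ≈ 415 s.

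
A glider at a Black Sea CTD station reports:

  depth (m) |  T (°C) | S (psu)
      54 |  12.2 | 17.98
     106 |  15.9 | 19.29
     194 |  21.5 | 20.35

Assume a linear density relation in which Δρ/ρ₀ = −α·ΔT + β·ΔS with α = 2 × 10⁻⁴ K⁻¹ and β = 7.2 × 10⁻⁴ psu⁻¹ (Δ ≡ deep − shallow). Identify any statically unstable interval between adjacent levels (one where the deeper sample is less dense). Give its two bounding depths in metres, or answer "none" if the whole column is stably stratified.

Evaluate Δρ/ρ₀ = −αΔT + βΔS across each adjacent pair:
  54–106 m: −αΔT+βΔS = −(2 × 10⁻⁴)(+3.7)+(7.2 × 10⁻⁴)(+1.31) = 2.0 × 10⁻⁴ → stable
  106–194 m: −αΔT+βΔS = −(2 × 10⁻⁴)(+5.6)+(7.2 × 10⁻⁴)(+1.06) = -3.6 × 10⁻⁴ → UNSTABLE
The 106–194 m interval has Δρ < 0: lighter water underlies denser water.

106–194 m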